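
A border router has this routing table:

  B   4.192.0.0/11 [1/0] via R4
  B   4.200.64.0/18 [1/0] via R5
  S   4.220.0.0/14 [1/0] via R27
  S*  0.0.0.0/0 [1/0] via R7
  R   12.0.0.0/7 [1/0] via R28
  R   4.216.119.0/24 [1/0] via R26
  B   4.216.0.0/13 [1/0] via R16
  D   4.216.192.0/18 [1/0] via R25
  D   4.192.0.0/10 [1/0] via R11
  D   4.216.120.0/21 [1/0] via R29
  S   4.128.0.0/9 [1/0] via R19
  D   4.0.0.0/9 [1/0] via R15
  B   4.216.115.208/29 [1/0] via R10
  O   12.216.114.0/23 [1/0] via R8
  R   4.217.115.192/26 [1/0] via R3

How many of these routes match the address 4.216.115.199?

Prefixes containing 4.216.115.199:
  0.0.0.0/0 (default, matches everything)
  4.128.0.0/9 (4.128.0.0 - 4.255.255.255)
  4.192.0.0/10 (4.192.0.0 - 4.255.255.255)
  4.192.0.0/11 (4.192.0.0 - 4.223.255.255)
  4.216.0.0/13 (4.216.0.0 - 4.223.255.255)
Total matching entries: 5.

5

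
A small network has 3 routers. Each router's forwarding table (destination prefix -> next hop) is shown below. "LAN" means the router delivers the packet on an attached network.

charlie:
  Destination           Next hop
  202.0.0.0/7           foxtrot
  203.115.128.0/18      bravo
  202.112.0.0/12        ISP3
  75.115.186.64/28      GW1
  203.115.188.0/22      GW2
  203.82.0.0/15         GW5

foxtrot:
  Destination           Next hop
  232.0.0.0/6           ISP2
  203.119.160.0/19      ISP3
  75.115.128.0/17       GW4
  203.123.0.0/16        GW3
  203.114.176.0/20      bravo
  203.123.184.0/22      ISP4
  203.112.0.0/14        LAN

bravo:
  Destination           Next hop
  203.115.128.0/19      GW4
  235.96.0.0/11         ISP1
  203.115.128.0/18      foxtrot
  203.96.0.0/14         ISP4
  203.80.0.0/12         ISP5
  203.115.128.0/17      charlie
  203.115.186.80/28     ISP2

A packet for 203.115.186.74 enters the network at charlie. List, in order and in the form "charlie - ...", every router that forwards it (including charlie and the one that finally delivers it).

At charlie: longest match for 203.115.186.74 is 203.115.128.0/18 -> bravo
At bravo: longest match for 203.115.186.74 is 203.115.128.0/18 -> foxtrot
At foxtrot: longest match for 203.115.186.74 is 203.112.0.0/14 -> LAN

charlie - bravo - foxtrot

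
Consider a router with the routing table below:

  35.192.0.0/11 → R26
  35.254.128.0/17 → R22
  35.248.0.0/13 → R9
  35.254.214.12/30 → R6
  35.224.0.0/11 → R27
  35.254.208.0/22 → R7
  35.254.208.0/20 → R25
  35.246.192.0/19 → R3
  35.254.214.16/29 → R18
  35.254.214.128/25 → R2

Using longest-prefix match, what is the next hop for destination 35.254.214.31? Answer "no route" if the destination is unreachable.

R25

Routes whose prefix contains 35.254.214.31:
  35.224.0.0/11 (35.224.0.0 - 35.255.255.255) -> R27
  35.248.0.0/13 (35.248.0.0 - 35.255.255.255) -> R9
  35.254.128.0/17 (35.254.128.0 - 35.254.255.255) -> R22
  35.254.208.0/20 (35.254.208.0 - 35.254.223.255) -> R25
More-specific entries that do NOT match:
  35.254.214.12/30 (35.254.214.12 - 35.254.214.15) does not contain 35.254.214.31
  35.254.214.16/29 (35.254.214.16 - 35.254.214.23) does not contain 35.254.214.31
  35.254.214.128/25 (35.254.214.128 - 35.254.214.255) does not contain 35.254.214.31
  35.254.208.0/22 (35.254.208.0 - 35.254.211.255) does not contain 35.254.214.31
Longest matching prefix is /20 -> next hop R25.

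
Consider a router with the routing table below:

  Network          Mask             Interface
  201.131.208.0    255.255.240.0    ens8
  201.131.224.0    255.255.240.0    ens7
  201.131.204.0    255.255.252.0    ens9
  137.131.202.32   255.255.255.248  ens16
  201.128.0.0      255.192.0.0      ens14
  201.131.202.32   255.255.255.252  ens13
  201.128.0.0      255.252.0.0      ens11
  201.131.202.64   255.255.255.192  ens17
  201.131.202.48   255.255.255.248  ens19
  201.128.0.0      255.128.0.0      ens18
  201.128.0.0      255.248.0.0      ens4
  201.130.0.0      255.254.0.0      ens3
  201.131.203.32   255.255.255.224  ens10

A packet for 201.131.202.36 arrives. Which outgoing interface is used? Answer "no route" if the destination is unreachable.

ens3

Routes whose prefix contains 201.131.202.36:
  201.128.0.0/9 (201.128.0.0 - 201.255.255.255) -> ens18
  201.128.0.0/10 (201.128.0.0 - 201.191.255.255) -> ens14
  201.128.0.0/13 (201.128.0.0 - 201.135.255.255) -> ens4
  201.128.0.0/14 (201.128.0.0 - 201.131.255.255) -> ens11
  201.130.0.0/15 (201.130.0.0 - 201.131.255.255) -> ens3
More-specific entries that do NOT match:
  201.131.202.32/30 (201.131.202.32 - 201.131.202.35) does not contain 201.131.202.36
  137.131.202.32/29 (137.131.202.32 - 137.131.202.39) does not contain 201.131.202.36
  201.131.202.48/29 (201.131.202.48 - 201.131.202.55) does not contain 201.131.202.36
  201.131.203.32/27 (201.131.203.32 - 201.131.203.63) does not contain 201.131.202.36
  201.131.202.64/26 (201.131.202.64 - 201.131.202.127) does not contain 201.131.202.36
  201.131.204.0/22 (201.131.204.0 - 201.131.207.255) does not contain 201.131.202.36
  201.131.208.0/20 (201.131.208.0 - 201.131.223.255) does not contain 201.131.202.36
  201.131.224.0/20 (201.131.224.0 - 201.131.239.255) does not contain 201.131.202.36
Longest matching prefix is /15 -> interface ens3.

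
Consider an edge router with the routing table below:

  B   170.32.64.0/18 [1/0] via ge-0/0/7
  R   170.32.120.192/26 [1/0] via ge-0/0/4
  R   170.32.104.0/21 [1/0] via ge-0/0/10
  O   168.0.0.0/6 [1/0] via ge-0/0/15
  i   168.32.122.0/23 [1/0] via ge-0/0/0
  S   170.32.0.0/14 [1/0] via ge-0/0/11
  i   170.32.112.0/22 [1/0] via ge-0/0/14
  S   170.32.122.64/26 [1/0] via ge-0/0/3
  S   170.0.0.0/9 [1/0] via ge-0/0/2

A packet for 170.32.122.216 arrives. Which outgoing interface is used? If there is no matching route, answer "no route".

ge-0/0/7

Routes whose prefix contains 170.32.122.216:
  168.0.0.0/6 (168.0.0.0 - 171.255.255.255) -> ge-0/0/15
  170.0.0.0/9 (170.0.0.0 - 170.127.255.255) -> ge-0/0/2
  170.32.0.0/14 (170.32.0.0 - 170.35.255.255) -> ge-0/0/11
  170.32.64.0/18 (170.32.64.0 - 170.32.127.255) -> ge-0/0/7
More-specific entries that do NOT match:
  170.32.120.192/26 (170.32.120.192 - 170.32.120.255) does not contain 170.32.122.216
  170.32.122.64/26 (170.32.122.64 - 170.32.122.127) does not contain 170.32.122.216
  168.32.122.0/23 (168.32.122.0 - 168.32.123.255) does not contain 170.32.122.216
  170.32.112.0/22 (170.32.112.0 - 170.32.115.255) does not contain 170.32.122.216
  170.32.104.0/21 (170.32.104.0 - 170.32.111.255) does not contain 170.32.122.216
Longest matching prefix is /18 -> interface ge-0/0/7.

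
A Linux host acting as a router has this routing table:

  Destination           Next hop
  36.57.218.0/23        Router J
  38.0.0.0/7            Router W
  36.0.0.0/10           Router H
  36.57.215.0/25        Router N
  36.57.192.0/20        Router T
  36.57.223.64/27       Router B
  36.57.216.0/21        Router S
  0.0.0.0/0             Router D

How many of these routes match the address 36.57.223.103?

3

Prefixes containing 36.57.223.103:
  0.0.0.0/0 (default, matches everything)
  36.0.0.0/10 (36.0.0.0 - 36.63.255.255)
  36.57.216.0/21 (36.57.216.0 - 36.57.223.255)
Total matching entries: 3.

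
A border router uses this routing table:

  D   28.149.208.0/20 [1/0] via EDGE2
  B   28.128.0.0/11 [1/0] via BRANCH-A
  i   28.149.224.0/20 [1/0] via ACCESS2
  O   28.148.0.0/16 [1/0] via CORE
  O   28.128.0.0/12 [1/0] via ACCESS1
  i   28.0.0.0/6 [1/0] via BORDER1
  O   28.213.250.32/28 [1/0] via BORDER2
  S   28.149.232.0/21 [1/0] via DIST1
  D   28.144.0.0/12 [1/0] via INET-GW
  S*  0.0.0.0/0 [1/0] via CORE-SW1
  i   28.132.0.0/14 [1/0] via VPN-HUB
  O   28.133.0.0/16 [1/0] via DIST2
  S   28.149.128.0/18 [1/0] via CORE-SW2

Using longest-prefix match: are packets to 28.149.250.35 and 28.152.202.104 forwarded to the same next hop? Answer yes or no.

28.149.250.35: longest match 28.144.0.0/12 -> INET-GW
28.152.202.104: longest match 28.144.0.0/12 -> INET-GW

yes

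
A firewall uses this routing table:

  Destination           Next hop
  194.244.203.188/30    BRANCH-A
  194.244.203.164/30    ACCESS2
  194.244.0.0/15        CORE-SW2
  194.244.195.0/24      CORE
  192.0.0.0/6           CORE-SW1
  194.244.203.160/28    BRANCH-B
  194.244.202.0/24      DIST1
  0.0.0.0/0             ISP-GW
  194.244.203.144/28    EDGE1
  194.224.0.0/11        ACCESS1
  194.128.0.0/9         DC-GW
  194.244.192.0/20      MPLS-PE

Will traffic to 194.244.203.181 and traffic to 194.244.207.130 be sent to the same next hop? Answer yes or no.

194.244.203.181: longest match 194.244.192.0/20 -> MPLS-PE
194.244.207.130: longest match 194.244.192.0/20 -> MPLS-PE

yes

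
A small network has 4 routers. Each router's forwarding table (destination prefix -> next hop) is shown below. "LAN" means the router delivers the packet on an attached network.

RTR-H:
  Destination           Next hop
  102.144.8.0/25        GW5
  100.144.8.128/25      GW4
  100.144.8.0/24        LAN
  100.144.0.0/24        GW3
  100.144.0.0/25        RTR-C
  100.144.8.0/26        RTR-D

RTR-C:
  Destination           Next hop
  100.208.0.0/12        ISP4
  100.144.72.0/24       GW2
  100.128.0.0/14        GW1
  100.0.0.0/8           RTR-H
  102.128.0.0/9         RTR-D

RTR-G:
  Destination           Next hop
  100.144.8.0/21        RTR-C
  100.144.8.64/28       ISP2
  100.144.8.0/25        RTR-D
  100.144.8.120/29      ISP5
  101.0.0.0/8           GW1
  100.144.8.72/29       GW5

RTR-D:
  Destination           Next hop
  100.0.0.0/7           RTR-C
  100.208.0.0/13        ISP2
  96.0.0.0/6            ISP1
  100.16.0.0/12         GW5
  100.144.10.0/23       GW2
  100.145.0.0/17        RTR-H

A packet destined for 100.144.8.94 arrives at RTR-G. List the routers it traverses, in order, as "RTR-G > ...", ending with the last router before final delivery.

At RTR-G: longest match for 100.144.8.94 is 100.144.8.0/25 -> RTR-D
At RTR-D: longest match for 100.144.8.94 is 100.0.0.0/7 -> RTR-C
At RTR-C: longest match for 100.144.8.94 is 100.0.0.0/8 -> RTR-H
At RTR-H: longest match for 100.144.8.94 is 100.144.8.0/24 -> LAN

RTR-G > RTR-D > RTR-C > RTR-H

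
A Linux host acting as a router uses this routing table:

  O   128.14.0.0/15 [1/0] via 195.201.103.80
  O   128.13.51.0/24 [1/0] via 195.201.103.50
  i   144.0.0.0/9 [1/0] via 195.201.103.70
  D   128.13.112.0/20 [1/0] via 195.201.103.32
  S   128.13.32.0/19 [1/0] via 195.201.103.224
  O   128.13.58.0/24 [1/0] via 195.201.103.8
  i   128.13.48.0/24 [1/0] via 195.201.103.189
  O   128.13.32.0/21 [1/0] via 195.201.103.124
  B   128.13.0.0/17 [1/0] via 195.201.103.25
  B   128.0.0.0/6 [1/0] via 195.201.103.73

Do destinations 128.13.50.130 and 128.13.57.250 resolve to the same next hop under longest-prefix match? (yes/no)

yes

128.13.50.130: longest match 128.13.32.0/19 -> 195.201.103.224
128.13.57.250: longest match 128.13.32.0/19 -> 195.201.103.224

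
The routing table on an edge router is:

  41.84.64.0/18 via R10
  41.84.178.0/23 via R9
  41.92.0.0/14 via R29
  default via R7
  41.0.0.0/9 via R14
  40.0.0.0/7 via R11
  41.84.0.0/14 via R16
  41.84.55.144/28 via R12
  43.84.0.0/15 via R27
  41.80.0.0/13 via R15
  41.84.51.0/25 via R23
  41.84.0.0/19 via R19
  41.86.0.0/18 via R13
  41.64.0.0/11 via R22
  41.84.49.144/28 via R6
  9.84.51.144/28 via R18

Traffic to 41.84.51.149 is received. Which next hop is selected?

R16

Routes whose prefix contains 41.84.51.149:
  0.0.0.0/0 (default, matches everything) -> R7
  40.0.0.0/7 (40.0.0.0 - 41.255.255.255) -> R11
  41.0.0.0/9 (41.0.0.0 - 41.127.255.255) -> R14
  41.64.0.0/11 (41.64.0.0 - 41.95.255.255) -> R22
  41.80.0.0/13 (41.80.0.0 - 41.87.255.255) -> R15
  41.84.0.0/14 (41.84.0.0 - 41.87.255.255) -> R16
More-specific entries that do NOT match:
  41.84.55.144/28 (41.84.55.144 - 41.84.55.159) does not contain 41.84.51.149
  41.84.49.144/28 (41.84.49.144 - 41.84.49.159) does not contain 41.84.51.149
  9.84.51.144/28 (9.84.51.144 - 9.84.51.159) does not contain 41.84.51.149
  41.84.51.0/25 (41.84.51.0 - 41.84.51.127) does not contain 41.84.51.149
  41.84.178.0/23 (41.84.178.0 - 41.84.179.255) does not contain 41.84.51.149
  41.84.0.0/19 (41.84.0.0 - 41.84.31.255) does not contain 41.84.51.149
  41.84.64.0/18 (41.84.64.0 - 41.84.127.255) does not contain 41.84.51.149
  41.86.0.0/18 (41.86.0.0 - 41.86.63.255) does not contain 41.84.51.149
  43.84.0.0/15 (43.84.0.0 - 43.85.255.255) does not contain 41.84.51.149
Longest matching prefix is /14 -> next hop R16.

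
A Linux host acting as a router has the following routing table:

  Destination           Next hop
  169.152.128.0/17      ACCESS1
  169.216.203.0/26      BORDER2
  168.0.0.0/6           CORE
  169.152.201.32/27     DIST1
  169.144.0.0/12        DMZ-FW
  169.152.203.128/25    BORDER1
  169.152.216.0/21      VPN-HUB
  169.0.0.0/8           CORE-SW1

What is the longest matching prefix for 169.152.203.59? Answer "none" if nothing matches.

Entries matching 169.152.203.59:
  168.0.0.0/6 (168.0.0.0 - 171.255.255.255)
  169.0.0.0/8 (169.0.0.0 - 169.255.255.255)
  169.144.0.0/12 (169.144.0.0 - 169.159.255.255)
  169.152.128.0/17 (169.152.128.0 - 169.152.255.255)
Most specific is 169.152.128.0/17.

169.152.128.0/17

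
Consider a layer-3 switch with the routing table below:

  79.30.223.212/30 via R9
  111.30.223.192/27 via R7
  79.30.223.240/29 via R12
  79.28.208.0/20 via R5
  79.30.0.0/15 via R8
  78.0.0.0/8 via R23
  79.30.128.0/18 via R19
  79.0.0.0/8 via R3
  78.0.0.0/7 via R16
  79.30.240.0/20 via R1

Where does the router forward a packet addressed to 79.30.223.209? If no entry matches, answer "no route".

R8

Routes whose prefix contains 79.30.223.209:
  78.0.0.0/7 (78.0.0.0 - 79.255.255.255) -> R16
  79.0.0.0/8 (79.0.0.0 - 79.255.255.255) -> R3
  79.30.0.0/15 (79.30.0.0 - 79.31.255.255) -> R8
More-specific entries that do NOT match:
  79.30.223.212/30 (79.30.223.212 - 79.30.223.215) does not contain 79.30.223.209
  79.30.223.240/29 (79.30.223.240 - 79.30.223.247) does not contain 79.30.223.209
  111.30.223.192/27 (111.30.223.192 - 111.30.223.223) does not contain 79.30.223.209
  79.28.208.0/20 (79.28.208.0 - 79.28.223.255) does not contain 79.30.223.209
  79.30.240.0/20 (79.30.240.0 - 79.30.255.255) does not contain 79.30.223.209
  79.30.128.0/18 (79.30.128.0 - 79.30.191.255) does not contain 79.30.223.209
Longest matching prefix is /15 -> next hop R8.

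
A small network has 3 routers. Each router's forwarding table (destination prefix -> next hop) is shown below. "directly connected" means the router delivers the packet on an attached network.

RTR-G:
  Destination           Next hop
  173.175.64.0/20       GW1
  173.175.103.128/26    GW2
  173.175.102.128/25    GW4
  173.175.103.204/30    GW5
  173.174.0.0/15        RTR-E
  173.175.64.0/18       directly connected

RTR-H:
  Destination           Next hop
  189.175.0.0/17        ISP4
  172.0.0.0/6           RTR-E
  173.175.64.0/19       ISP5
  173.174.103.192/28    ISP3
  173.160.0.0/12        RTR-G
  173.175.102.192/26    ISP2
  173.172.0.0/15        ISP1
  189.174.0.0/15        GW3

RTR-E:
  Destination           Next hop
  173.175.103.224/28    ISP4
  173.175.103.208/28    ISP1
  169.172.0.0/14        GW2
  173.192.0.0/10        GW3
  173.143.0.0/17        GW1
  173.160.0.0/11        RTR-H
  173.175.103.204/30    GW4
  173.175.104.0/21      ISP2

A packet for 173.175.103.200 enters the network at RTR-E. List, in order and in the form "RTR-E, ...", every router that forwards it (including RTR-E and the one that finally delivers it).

RTR-E, RTR-H, RTR-G

At RTR-E: longest match for 173.175.103.200 is 173.160.0.0/11 -> RTR-H
At RTR-H: longest match for 173.175.103.200 is 173.160.0.0/12 -> RTR-G
At RTR-G: longest match for 173.175.103.200 is 173.175.64.0/18 -> directly connected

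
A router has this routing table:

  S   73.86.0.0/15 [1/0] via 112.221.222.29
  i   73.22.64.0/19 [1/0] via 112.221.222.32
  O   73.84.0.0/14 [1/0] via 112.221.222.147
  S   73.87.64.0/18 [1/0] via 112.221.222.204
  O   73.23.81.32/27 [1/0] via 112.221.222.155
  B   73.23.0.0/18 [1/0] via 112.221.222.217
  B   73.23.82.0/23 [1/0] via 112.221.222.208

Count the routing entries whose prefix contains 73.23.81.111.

No listed prefix contains 73.23.81.111.
Total matching entries: 0.

0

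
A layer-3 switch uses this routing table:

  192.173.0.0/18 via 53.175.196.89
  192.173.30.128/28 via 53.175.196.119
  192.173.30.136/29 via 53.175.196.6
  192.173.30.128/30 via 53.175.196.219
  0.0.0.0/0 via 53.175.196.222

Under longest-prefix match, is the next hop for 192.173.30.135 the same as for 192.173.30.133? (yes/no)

192.173.30.135: longest match 192.173.30.128/28 -> 53.175.196.119
192.173.30.133: longest match 192.173.30.128/28 -> 53.175.196.119

yes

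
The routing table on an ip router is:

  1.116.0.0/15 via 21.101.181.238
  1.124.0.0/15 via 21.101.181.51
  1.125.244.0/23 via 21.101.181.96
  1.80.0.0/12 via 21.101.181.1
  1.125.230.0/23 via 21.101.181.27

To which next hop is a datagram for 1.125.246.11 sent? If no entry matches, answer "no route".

Routes whose prefix contains 1.125.246.11:
  1.124.0.0/15 (1.124.0.0 - 1.125.255.255) -> 21.101.181.51
More-specific entries that do NOT match:
  1.125.244.0/23 (1.125.244.0 - 1.125.245.255) does not contain 1.125.246.11
  1.125.230.0/23 (1.125.230.0 - 1.125.231.255) does not contain 1.125.246.11
Longest matching prefix is /15 -> next hop 21.101.181.51.

21.101.181.51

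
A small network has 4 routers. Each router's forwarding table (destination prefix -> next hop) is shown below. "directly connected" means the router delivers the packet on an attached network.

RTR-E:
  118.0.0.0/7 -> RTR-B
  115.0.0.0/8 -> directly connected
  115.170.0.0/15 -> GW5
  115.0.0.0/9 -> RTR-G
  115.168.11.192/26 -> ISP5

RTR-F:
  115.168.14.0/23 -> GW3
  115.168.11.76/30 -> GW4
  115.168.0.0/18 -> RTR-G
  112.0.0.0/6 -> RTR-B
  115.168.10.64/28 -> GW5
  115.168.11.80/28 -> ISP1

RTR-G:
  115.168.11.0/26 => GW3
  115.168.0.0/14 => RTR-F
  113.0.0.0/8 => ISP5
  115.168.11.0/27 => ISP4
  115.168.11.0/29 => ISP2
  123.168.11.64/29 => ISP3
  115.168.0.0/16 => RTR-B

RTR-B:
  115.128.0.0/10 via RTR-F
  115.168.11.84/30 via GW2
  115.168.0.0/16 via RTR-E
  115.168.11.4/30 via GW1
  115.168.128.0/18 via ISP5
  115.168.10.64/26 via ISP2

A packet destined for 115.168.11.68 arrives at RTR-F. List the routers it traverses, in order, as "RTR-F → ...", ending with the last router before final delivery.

At RTR-F: longest match for 115.168.11.68 is 115.168.0.0/18 -> RTR-G
At RTR-G: longest match for 115.168.11.68 is 115.168.0.0/16 -> RTR-B
At RTR-B: longest match for 115.168.11.68 is 115.168.0.0/16 -> RTR-E
At RTR-E: longest match for 115.168.11.68 is 115.0.0.0/8 -> directly connected

RTR-F → RTR-G → RTR-B → RTR-E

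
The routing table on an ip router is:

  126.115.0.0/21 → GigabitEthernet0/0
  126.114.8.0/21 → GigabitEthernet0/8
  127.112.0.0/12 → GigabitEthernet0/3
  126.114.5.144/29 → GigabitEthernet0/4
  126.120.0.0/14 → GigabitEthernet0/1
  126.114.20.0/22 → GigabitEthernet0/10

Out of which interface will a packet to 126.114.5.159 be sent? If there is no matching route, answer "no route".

no route

No entry's prefix contains 126.114.5.159; there is no default route.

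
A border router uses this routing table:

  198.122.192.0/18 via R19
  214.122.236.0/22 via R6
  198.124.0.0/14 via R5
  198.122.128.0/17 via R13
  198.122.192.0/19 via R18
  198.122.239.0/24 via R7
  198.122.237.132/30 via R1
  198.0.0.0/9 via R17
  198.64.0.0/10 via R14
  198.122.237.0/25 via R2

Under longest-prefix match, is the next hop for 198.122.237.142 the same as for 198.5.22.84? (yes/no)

no

198.122.237.142: longest match 198.122.192.0/18 -> R19
198.5.22.84: longest match 198.0.0.0/9 -> R17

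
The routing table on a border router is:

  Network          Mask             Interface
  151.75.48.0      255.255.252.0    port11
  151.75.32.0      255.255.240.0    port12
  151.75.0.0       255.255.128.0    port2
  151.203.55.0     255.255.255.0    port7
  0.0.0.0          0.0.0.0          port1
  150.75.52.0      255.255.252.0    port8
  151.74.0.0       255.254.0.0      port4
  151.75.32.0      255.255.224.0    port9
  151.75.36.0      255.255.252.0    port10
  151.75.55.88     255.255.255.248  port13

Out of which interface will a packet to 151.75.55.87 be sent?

port9

Routes whose prefix contains 151.75.55.87:
  0.0.0.0/0 (default, matches everything) -> port1
  151.74.0.0/15 (151.74.0.0 - 151.75.255.255) -> port4
  151.75.0.0/17 (151.75.0.0 - 151.75.127.255) -> port2
  151.75.32.0/19 (151.75.32.0 - 151.75.63.255) -> port9
More-specific entries that do NOT match:
  151.75.55.88/29 (151.75.55.88 - 151.75.55.95) does not contain 151.75.55.87
  151.203.55.0/24 (151.203.55.0 - 151.203.55.255) does not contain 151.75.55.87
  151.75.48.0/22 (151.75.48.0 - 151.75.51.255) does not contain 151.75.55.87
  150.75.52.0/22 (150.75.52.0 - 150.75.55.255) does not contain 151.75.55.87
  151.75.36.0/22 (151.75.36.0 - 151.75.39.255) does not contain 151.75.55.87
  151.75.32.0/20 (151.75.32.0 - 151.75.47.255) does not contain 151.75.55.87
Longest matching prefix is /19 -> interface port9.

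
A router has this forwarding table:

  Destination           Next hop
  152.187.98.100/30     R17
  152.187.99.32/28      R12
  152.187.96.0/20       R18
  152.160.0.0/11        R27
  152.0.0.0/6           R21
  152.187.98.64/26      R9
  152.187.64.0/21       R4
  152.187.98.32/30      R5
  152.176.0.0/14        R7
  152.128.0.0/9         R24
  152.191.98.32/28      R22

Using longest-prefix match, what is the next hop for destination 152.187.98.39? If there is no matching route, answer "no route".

R18

Routes whose prefix contains 152.187.98.39:
  152.0.0.0/6 (152.0.0.0 - 155.255.255.255) -> R21
  152.128.0.0/9 (152.128.0.0 - 152.255.255.255) -> R24
  152.160.0.0/11 (152.160.0.0 - 152.191.255.255) -> R27
  152.187.96.0/20 (152.187.96.0 - 152.187.111.255) -> R18
More-specific entries that do NOT match:
  152.187.98.100/30 (152.187.98.100 - 152.187.98.103) does not contain 152.187.98.39
  152.187.98.32/30 (152.187.98.32 - 152.187.98.35) does not contain 152.187.98.39
  152.187.99.32/28 (152.187.99.32 - 152.187.99.47) does not contain 152.187.98.39
  152.191.98.32/28 (152.191.98.32 - 152.191.98.47) does not contain 152.187.98.39
  152.187.98.64/26 (152.187.98.64 - 152.187.98.127) does not contain 152.187.98.39
  152.187.64.0/21 (152.187.64.0 - 152.187.71.255) does not contain 152.187.98.39
Longest matching prefix is /20 -> next hop R18.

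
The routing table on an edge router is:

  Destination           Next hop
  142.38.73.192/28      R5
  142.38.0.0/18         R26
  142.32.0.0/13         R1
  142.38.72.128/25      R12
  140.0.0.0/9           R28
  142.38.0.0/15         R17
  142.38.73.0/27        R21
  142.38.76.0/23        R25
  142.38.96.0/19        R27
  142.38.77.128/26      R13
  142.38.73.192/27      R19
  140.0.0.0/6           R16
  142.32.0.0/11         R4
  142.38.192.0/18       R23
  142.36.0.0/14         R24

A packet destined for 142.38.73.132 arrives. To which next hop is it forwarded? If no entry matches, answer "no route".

Routes whose prefix contains 142.38.73.132:
  140.0.0.0/6 (140.0.0.0 - 143.255.255.255) -> R16
  142.32.0.0/11 (142.32.0.0 - 142.63.255.255) -> R4
  142.32.0.0/13 (142.32.0.0 - 142.39.255.255) -> R1
  142.36.0.0/14 (142.36.0.0 - 142.39.255.255) -> R24
  142.38.0.0/15 (142.38.0.0 - 142.39.255.255) -> R17
More-specific entries that do NOT match:
  142.38.73.192/28 (142.38.73.192 - 142.38.73.207) does not contain 142.38.73.132
  142.38.73.0/27 (142.38.73.0 - 142.38.73.31) does not contain 142.38.73.132
  142.38.73.192/27 (142.38.73.192 - 142.38.73.223) does not contain 142.38.73.132
  142.38.77.128/26 (142.38.77.128 - 142.38.77.191) does not contain 142.38.73.132
  142.38.72.128/25 (142.38.72.128 - 142.38.72.255) does not contain 142.38.73.132
  142.38.76.0/23 (142.38.76.0 - 142.38.77.255) does not contain 142.38.73.132
  142.38.96.0/19 (142.38.96.0 - 142.38.127.255) does not contain 142.38.73.132
  142.38.0.0/18 (142.38.0.0 - 142.38.63.255) does not contain 142.38.73.132
  142.38.192.0/18 (142.38.192.0 - 142.38.255.255) does not contain 142.38.73.132
Longest matching prefix is /15 -> next hop R17.

R17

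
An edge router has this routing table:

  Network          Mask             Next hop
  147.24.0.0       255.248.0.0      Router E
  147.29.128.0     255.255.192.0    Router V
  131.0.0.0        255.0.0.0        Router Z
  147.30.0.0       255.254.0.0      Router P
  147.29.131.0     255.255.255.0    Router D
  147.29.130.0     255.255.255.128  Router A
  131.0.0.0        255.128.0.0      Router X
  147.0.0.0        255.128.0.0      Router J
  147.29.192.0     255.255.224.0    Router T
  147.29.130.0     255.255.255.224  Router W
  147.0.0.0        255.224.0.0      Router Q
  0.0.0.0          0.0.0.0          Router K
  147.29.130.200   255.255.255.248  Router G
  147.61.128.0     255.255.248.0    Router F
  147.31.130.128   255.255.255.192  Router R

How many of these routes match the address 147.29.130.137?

Prefixes containing 147.29.130.137:
  0.0.0.0/0 (default, matches everything)
  147.0.0.0/9 (147.0.0.0 - 147.127.255.255)
  147.0.0.0/11 (147.0.0.0 - 147.31.255.255)
  147.24.0.0/13 (147.24.0.0 - 147.31.255.255)
  147.29.128.0/18 (147.29.128.0 - 147.29.191.255)
Total matching entries: 5.

5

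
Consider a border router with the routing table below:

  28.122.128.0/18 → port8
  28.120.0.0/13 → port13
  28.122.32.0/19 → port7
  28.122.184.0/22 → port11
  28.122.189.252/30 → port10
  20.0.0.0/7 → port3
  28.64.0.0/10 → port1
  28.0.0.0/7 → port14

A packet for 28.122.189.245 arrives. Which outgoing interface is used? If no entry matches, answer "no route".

Routes whose prefix contains 28.122.189.245:
  28.0.0.0/7 (28.0.0.0 - 29.255.255.255) -> port14
  28.64.0.0/10 (28.64.0.0 - 28.127.255.255) -> port1
  28.120.0.0/13 (28.120.0.0 - 28.127.255.255) -> port13
  28.122.128.0/18 (28.122.128.0 - 28.122.191.255) -> port8
More-specific entries that do NOT match:
  28.122.189.252/30 (28.122.189.252 - 28.122.189.255) does not contain 28.122.189.245
  28.122.184.0/22 (28.122.184.0 - 28.122.187.255) does not contain 28.122.189.245
  28.122.32.0/19 (28.122.32.0 - 28.122.63.255) does not contain 28.122.189.245
Longest matching prefix is /18 -> interface port8.

port8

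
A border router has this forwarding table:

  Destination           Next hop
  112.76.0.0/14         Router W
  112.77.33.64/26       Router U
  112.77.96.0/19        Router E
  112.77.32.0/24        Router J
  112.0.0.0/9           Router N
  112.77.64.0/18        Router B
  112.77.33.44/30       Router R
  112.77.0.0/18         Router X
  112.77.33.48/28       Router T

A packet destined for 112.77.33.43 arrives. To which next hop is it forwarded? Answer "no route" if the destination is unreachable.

Router X

Routes whose prefix contains 112.77.33.43:
  112.0.0.0/9 (112.0.0.0 - 112.127.255.255) -> Router N
  112.76.0.0/14 (112.76.0.0 - 112.79.255.255) -> Router W
  112.77.0.0/18 (112.77.0.0 - 112.77.63.255) -> Router X
More-specific entries that do NOT match:
  112.77.33.44/30 (112.77.33.44 - 112.77.33.47) does not contain 112.77.33.43
  112.77.33.48/28 (112.77.33.48 - 112.77.33.63) does not contain 112.77.33.43
  112.77.33.64/26 (112.77.33.64 - 112.77.33.127) does not contain 112.77.33.43
  112.77.32.0/24 (112.77.32.0 - 112.77.32.255) does not contain 112.77.33.43
  112.77.96.0/19 (112.77.96.0 - 112.77.127.255) does not contain 112.77.33.43
Longest matching prefix is /18 -> next hop Router X.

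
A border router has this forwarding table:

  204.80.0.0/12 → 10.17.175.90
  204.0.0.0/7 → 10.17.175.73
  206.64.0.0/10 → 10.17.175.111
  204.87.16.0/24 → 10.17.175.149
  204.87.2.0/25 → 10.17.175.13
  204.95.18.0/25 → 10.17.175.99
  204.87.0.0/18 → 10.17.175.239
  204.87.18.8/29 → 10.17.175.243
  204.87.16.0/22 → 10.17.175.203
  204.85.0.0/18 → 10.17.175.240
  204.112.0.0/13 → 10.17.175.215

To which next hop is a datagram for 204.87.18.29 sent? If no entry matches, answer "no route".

Routes whose prefix contains 204.87.18.29:
  204.0.0.0/7 (204.0.0.0 - 205.255.255.255) -> 10.17.175.73
  204.80.0.0/12 (204.80.0.0 - 204.95.255.255) -> 10.17.175.90
  204.87.0.0/18 (204.87.0.0 - 204.87.63.255) -> 10.17.175.239
  204.87.16.0/22 (204.87.16.0 - 204.87.19.255) -> 10.17.175.203
More-specific entries that do NOT match:
  204.87.18.8/29 (204.87.18.8 - 204.87.18.15) does not contain 204.87.18.29
  204.87.2.0/25 (204.87.2.0 - 204.87.2.127) does not contain 204.87.18.29
  204.95.18.0/25 (204.95.18.0 - 204.95.18.127) does not contain 204.87.18.29
  204.87.16.0/24 (204.87.16.0 - 204.87.16.255) does not contain 204.87.18.29
Longest matching prefix is /22 -> next hop 10.17.175.203.

10.17.175.203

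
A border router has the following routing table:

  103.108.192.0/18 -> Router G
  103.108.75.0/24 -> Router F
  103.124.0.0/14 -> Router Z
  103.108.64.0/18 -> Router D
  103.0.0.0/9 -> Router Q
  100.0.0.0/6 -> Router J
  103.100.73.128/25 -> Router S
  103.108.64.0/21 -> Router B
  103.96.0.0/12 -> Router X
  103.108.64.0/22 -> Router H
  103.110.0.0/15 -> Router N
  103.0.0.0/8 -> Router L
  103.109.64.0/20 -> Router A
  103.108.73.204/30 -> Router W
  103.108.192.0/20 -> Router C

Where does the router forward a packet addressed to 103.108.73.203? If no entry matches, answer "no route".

Routes whose prefix contains 103.108.73.203:
  100.0.0.0/6 (100.0.0.0 - 103.255.255.255) -> Router J
  103.0.0.0/8 (103.0.0.0 - 103.255.255.255) -> Router L
  103.0.0.0/9 (103.0.0.0 - 103.127.255.255) -> Router Q
  103.96.0.0/12 (103.96.0.0 - 103.111.255.255) -> Router X
  103.108.64.0/18 (103.108.64.0 - 103.108.127.255) -> Router D
More-specific entries that do NOT match:
  103.108.73.204/30 (103.108.73.204 - 103.108.73.207) does not contain 103.108.73.203
  103.100.73.128/25 (103.100.73.128 - 103.100.73.255) does not contain 103.108.73.203
  103.108.75.0/24 (103.108.75.0 - 103.108.75.255) does not contain 103.108.73.203
  103.108.64.0/22 (103.108.64.0 - 103.108.67.255) does not contain 103.108.73.203
  103.108.64.0/21 (103.108.64.0 - 103.108.71.255) does not contain 103.108.73.203
  103.109.64.0/20 (103.109.64.0 - 103.109.79.255) does not contain 103.108.73.203
  103.108.192.0/20 (103.108.192.0 - 103.108.207.255) does not contain 103.108.73.203
Longest matching prefix is /18 -> next hop Router D.

Router D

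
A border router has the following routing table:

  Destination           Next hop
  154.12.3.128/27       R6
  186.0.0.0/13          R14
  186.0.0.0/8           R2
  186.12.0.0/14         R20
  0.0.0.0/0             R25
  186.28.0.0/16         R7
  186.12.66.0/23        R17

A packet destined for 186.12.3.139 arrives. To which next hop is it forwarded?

R20

Routes whose prefix contains 186.12.3.139:
  0.0.0.0/0 (default, matches everything) -> R25
  186.0.0.0/8 (186.0.0.0 - 186.255.255.255) -> R2
  186.12.0.0/14 (186.12.0.0 - 186.15.255.255) -> R20
More-specific entries that do NOT match:
  154.12.3.128/27 (154.12.3.128 - 154.12.3.159) does not contain 186.12.3.139
  186.12.66.0/23 (186.12.66.0 - 186.12.67.255) does not contain 186.12.3.139
  186.28.0.0/16 (186.28.0.0 - 186.28.255.255) does not contain 186.12.3.139
Longest matching prefix is /14 -> next hop R20.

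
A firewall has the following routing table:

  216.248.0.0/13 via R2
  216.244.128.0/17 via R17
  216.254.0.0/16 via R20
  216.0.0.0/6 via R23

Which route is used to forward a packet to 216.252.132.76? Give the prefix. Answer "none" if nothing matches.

Entries matching 216.252.132.76:
  216.0.0.0/6 (216.0.0.0 - 219.255.255.255)
  216.248.0.0/13 (216.248.0.0 - 216.255.255.255)
Most specific is 216.248.0.0/13.

216.248.0.0/13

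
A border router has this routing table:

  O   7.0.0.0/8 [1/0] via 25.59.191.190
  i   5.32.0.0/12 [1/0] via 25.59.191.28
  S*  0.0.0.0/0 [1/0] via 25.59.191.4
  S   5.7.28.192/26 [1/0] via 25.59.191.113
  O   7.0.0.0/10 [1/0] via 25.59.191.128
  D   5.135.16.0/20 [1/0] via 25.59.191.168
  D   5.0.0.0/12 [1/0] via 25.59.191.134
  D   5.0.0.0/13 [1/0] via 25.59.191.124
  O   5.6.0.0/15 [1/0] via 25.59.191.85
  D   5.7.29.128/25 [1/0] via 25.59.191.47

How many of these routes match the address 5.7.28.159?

4

Prefixes containing 5.7.28.159:
  0.0.0.0/0 (default, matches everything)
  5.0.0.0/12 (5.0.0.0 - 5.15.255.255)
  5.0.0.0/13 (5.0.0.0 - 5.7.255.255)
  5.6.0.0/15 (5.6.0.0 - 5.7.255.255)
Total matching entries: 4.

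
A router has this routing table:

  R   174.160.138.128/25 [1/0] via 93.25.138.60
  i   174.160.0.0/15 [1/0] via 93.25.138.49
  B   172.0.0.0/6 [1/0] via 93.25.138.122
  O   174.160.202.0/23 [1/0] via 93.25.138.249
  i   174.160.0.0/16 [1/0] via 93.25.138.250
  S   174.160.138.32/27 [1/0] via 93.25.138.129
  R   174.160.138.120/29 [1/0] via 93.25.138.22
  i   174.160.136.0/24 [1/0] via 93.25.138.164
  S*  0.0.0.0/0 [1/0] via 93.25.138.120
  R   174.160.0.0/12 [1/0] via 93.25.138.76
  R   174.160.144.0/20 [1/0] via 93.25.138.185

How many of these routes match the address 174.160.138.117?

Prefixes containing 174.160.138.117:
  0.0.0.0/0 (default, matches everything)
  172.0.0.0/6 (172.0.0.0 - 175.255.255.255)
  174.160.0.0/12 (174.160.0.0 - 174.175.255.255)
  174.160.0.0/15 (174.160.0.0 - 174.161.255.255)
  174.160.0.0/16 (174.160.0.0 - 174.160.255.255)
Total matching entries: 5.

5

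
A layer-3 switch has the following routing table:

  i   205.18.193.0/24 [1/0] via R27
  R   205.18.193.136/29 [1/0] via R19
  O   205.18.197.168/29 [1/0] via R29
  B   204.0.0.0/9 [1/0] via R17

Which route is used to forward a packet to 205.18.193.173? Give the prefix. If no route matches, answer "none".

205.18.193.0/24

Entries matching 205.18.193.173:
  205.18.193.0/24 (205.18.193.0 - 205.18.193.255)
Most specific is 205.18.193.0/24.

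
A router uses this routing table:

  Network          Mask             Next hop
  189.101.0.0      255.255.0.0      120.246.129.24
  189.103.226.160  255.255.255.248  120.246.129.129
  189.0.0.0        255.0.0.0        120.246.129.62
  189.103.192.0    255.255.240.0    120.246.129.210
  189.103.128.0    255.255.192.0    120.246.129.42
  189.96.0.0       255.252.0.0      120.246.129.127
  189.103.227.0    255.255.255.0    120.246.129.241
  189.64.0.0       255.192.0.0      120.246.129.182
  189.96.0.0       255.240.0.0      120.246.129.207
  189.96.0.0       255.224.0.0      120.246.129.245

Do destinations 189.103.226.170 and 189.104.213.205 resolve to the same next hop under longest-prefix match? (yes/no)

189.103.226.170: longest match 189.96.0.0/12 -> 120.246.129.207
189.104.213.205: longest match 189.96.0.0/12 -> 120.246.129.207

yes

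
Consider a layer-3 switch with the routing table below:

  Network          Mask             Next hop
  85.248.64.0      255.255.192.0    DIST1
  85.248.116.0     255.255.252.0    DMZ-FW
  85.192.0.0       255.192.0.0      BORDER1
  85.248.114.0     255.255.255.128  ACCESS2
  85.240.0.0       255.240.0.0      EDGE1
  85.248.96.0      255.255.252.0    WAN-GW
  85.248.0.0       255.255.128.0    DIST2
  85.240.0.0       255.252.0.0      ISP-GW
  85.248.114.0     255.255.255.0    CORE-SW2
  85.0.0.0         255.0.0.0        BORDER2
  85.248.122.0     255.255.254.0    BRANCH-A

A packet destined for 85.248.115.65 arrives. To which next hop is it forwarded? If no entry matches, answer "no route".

Routes whose prefix contains 85.248.115.65:
  85.0.0.0/8 (85.0.0.0 - 85.255.255.255) -> BORDER2
  85.192.0.0/10 (85.192.0.0 - 85.255.255.255) -> BORDER1
  85.240.0.0/12 (85.240.0.0 - 85.255.255.255) -> EDGE1
  85.248.0.0/17 (85.248.0.0 - 85.248.127.255) -> DIST2
  85.248.64.0/18 (85.248.64.0 - 85.248.127.255) -> DIST1
More-specific entries that do NOT match:
  85.248.114.0/25 (85.248.114.0 - 85.248.114.127) does not contain 85.248.115.65
  85.248.114.0/24 (85.248.114.0 - 85.248.114.255) does not contain 85.248.115.65
  85.248.122.0/23 (85.248.122.0 - 85.248.123.255) does not contain 85.248.115.65
  85.248.116.0/22 (85.248.116.0 - 85.248.119.255) does not contain 85.248.115.65
  85.248.96.0/22 (85.248.96.0 - 85.248.99.255) does not contain 85.248.115.65
Longest matching prefix is /18 -> next hop DIST1.

DIST1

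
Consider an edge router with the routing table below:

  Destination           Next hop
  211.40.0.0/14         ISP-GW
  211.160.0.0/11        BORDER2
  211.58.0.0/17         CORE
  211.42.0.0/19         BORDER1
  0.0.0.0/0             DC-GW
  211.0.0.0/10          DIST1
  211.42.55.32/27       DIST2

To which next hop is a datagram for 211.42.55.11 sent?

ISP-GW

Routes whose prefix contains 211.42.55.11:
  0.0.0.0/0 (default, matches everything) -> DC-GW
  211.0.0.0/10 (211.0.0.0 - 211.63.255.255) -> DIST1
  211.40.0.0/14 (211.40.0.0 - 211.43.255.255) -> ISP-GW
More-specific entries that do NOT match:
  211.42.55.32/27 (211.42.55.32 - 211.42.55.63) does not contain 211.42.55.11
  211.42.0.0/19 (211.42.0.0 - 211.42.31.255) does not contain 211.42.55.11
  211.58.0.0/17 (211.58.0.0 - 211.58.127.255) does not contain 211.42.55.11
Longest matching prefix is /14 -> next hop ISP-GW.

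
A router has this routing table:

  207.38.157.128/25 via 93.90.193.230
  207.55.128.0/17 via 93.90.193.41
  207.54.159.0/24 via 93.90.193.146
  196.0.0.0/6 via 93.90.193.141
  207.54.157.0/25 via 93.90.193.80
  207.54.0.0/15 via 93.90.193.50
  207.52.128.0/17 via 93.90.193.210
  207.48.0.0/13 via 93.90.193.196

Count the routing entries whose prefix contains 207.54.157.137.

2

Prefixes containing 207.54.157.137:
  207.48.0.0/13 (207.48.0.0 - 207.55.255.255)
  207.54.0.0/15 (207.54.0.0 - 207.55.255.255)
Total matching entries: 2.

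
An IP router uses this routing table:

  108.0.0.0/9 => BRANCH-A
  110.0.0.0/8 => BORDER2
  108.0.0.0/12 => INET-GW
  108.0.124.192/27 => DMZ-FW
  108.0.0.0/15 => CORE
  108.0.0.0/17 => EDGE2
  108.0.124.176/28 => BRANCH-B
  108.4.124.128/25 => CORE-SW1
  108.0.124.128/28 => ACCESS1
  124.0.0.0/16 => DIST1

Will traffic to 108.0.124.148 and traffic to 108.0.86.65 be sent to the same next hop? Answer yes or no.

108.0.124.148: longest match 108.0.0.0/17 -> EDGE2
108.0.86.65: longest match 108.0.0.0/17 -> EDGE2

yes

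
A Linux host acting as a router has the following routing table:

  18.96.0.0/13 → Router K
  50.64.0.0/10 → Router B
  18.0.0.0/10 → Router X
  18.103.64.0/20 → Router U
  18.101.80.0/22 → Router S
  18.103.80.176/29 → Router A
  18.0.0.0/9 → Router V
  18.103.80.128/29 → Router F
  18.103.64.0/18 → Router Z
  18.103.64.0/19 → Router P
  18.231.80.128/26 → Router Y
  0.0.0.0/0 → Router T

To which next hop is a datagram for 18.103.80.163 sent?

Router P

Routes whose prefix contains 18.103.80.163:
  0.0.0.0/0 (default, matches everything) -> Router T
  18.0.0.0/9 (18.0.0.0 - 18.127.255.255) -> Router V
  18.96.0.0/13 (18.96.0.0 - 18.103.255.255) -> Router K
  18.103.64.0/18 (18.103.64.0 - 18.103.127.255) -> Router Z
  18.103.64.0/19 (18.103.64.0 - 18.103.95.255) -> Router P
More-specific entries that do NOT match:
  18.103.80.176/29 (18.103.80.176 - 18.103.80.183) does not contain 18.103.80.163
  18.103.80.128/29 (18.103.80.128 - 18.103.80.135) does not contain 18.103.80.163
  18.231.80.128/26 (18.231.80.128 - 18.231.80.191) does not contain 18.103.80.163
  18.101.80.0/22 (18.101.80.0 - 18.101.83.255) does not contain 18.103.80.163
  18.103.64.0/20 (18.103.64.0 - 18.103.79.255) does not contain 18.103.80.163
Longest matching prefix is /19 -> next hop Router P.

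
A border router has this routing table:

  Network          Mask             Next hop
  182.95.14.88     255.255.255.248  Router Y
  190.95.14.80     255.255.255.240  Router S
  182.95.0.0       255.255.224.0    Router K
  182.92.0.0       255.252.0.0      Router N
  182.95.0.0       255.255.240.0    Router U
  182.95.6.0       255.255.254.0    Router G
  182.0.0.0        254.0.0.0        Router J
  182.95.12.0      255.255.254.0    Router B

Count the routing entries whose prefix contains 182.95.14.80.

4

Prefixes containing 182.95.14.80:
  182.0.0.0/7 (182.0.0.0 - 183.255.255.255)
  182.92.0.0/14 (182.92.0.0 - 182.95.255.255)
  182.95.0.0/19 (182.95.0.0 - 182.95.31.255)
  182.95.0.0/20 (182.95.0.0 - 182.95.15.255)
Total matching entries: 4.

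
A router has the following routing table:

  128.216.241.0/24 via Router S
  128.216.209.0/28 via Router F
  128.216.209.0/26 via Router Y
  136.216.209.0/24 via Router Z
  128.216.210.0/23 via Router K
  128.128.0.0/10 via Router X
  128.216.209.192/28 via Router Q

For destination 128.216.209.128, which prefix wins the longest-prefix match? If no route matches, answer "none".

128.216.209.128 is outside every listed prefix and there is no default route.

none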